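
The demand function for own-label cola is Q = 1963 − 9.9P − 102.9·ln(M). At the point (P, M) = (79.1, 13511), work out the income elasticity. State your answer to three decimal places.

At P = 79.1, M = 13511: Q = 201.201.
Holding P constant, ∂Q/∂M = -102.9/M = -0.00761602.
η_M = (∂Q/∂M)·(M/Q) = -0.00761602 × (13511/201.201) = -0.511.

-0.511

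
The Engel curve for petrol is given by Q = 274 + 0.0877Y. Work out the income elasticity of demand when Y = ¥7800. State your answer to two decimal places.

0.71

At Y = 7800: Q = 958.060.
dQ/dY = 0.0877.
η = (dQ/dY)·(Y/Q) = 0.0877 × (7800/958.060) = 0.71.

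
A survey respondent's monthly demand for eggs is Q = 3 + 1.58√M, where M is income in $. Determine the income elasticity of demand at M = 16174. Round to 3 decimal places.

0.493

At M = 16174: Q = 203.940.
dQ/dM = 1.58/(2√M) = 0.00621181 at this income.
η = (dQ/dM)·(M/Q) = 0.00621181 × (16174/203.940) = 0.493.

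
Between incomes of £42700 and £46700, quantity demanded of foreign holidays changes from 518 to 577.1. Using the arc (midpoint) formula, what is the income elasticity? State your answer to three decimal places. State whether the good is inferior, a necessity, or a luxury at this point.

ΔQ = 577.1 − 518 = 59.1; midpoint Q̄ = (518 + 577.1)/2 = 547.55.
ΔI = 46700 − 42700 = 4000; midpoint Ī = (42700 + 46700)/2 = 44700.
η = (ΔQ/Q̄) ÷ (ΔI/Ī) = (59.1/547.55) ÷ (4000/44700) = 1.206.
η > 1 ⇒ luxury.

1.206 (luxury)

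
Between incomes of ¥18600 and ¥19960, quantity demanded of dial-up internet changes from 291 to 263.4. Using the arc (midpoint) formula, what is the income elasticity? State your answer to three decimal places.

ΔQ = 263.4 − 291 = -27.6; midpoint Q̄ = (291 + 263.4)/2 = 277.2.
ΔI = 19960 − 18600 = 1360; midpoint Ī = (18600 + 19960)/2 = 19280.
η = (ΔQ/Q̄) ÷ (ΔI/Ī) = (-27.6/277.2) ÷ (1360/19280) = -1.412.

-1.412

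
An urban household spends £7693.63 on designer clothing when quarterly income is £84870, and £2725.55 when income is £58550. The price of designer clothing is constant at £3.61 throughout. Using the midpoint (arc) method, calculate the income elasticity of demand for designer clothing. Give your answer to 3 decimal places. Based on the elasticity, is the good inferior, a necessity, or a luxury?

With a constant price, Q₁ = 7693.63/3.61 = 2131.199 and Q₂ = 2725.55/3.61 = 755.000 (equivalently, work directly with expenditure since P cancels).
Midpoint %ΔQ = (2725.55 − 7693.63)/5209.59 = -0.95364; midpoint %ΔI = (58550 − 84870)/71710 = -0.36703.
η = -0.95364 / -0.36703 = 2.598.
η > 1 ⇒ luxury.

2.598 (luxury)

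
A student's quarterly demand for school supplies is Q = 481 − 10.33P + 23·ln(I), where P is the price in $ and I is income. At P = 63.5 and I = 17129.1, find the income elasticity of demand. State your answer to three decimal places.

At P = 63.5, I = 17129.1: Q = 49.261.
Holding P constant, ∂Q/∂I = 23/I = 0.00134274.
η_I = (∂Q/∂I)·(I/Q) = 0.00134274 × (17129.1/49.261) = 0.467.

0.467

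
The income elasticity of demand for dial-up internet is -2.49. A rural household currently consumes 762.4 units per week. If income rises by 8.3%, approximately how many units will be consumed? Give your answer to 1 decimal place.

604.8

%ΔQ ≈ η × %ΔI = -2.49 × 8.3% = -20.667%.
New Q ≈ 762.4 × (1 − 0.20667) = 604.8.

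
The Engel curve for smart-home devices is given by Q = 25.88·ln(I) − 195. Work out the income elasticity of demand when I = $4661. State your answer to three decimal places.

At I = 4661: Q = 23.608.
dQ/dI = 25.88/I = 0.00555246 at this income.
η = (dQ/dI)·(I/Q) = 0.00555246 × (4661/23.608) = 1.096.

1.096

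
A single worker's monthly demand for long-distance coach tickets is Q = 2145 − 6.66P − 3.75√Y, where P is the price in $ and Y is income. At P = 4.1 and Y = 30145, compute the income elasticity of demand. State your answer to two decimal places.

-0.22

At P = 4.1, Y = 30145: Q = 1466.607.
Holding P constant, ∂Q/∂Y = -3.75/(2√Y) = -0.0107993.
η_Y = (∂Q/∂Y)·(Y/Q) = -0.0107993 × (30145/1466.607) = -0.22.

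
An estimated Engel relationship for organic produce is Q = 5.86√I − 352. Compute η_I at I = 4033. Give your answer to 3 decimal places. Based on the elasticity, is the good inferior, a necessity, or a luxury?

9.237 (luxury)

At I = 4033: Q = 20.145.
dQ/dI = 5.86/(2√I) = 0.0461374 at this income.
η = (dQ/dI)·(I/Q) = 0.0461374 × (4033/20.145) = 9.237.
Since η > 1, the good is a luxury.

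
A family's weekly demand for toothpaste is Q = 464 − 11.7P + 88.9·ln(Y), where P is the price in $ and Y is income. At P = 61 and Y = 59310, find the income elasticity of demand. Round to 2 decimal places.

0.12

At P = 61, Y = 59310: Q = 727.358.
Holding P constant, ∂Q/∂Y = 88.9/Y = 0.0014989.
η_Y = (∂Q/∂Y)·(Y/Q) = 0.0014989 × (59310/727.358) = 0.12.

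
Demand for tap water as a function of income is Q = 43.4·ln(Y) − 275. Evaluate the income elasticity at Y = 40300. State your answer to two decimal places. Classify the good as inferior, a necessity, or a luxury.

0.23 (necessity)

At Y = 40300: Q = 185.218.
dQ/dY = 43.4/Y = 0.00107692 at this income.
η = (dQ/dY)·(Y/Q) = 0.00107692 × (40300/185.218) = 0.23.
Since 0 < η < 1, the good is a necessity.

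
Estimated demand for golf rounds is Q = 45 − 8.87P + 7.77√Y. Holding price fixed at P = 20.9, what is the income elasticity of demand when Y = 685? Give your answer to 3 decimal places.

1.615

At P = 20.9, Y = 685: Q = 62.977.
Holding P constant, ∂Q/∂Y = 7.77/(2√Y) = 0.148438.
η_Y = (∂Q/∂Y)·(Y/Q) = 0.148438 × (685/62.977) = 1.615.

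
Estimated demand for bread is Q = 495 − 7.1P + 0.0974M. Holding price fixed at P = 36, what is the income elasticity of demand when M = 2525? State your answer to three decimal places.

0.507

At P = 36, M = 2525: Q = 485.335.
Holding P constant, ∂Q/∂M = 0.0974.
η_M = (∂Q/∂M)·(M/Q) = 0.0974 × (2525/485.335) = 0.507.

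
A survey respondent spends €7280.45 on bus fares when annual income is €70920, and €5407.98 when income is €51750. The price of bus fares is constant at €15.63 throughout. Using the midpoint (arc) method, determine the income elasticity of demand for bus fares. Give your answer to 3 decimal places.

With a constant price, Q₁ = 7280.45/15.63 = 465.800 and Q₂ = 5407.98/15.63 = 346.000 (equivalently, work directly with expenditure since P cancels).
Midpoint %ΔQ = (5407.98 − 7280.45)/6344.22 = -0.29515; midpoint %ΔI = (51750 − 70920)/61335 = -0.31255.
η = -0.29515 / -0.31255 = 0.944.

0.944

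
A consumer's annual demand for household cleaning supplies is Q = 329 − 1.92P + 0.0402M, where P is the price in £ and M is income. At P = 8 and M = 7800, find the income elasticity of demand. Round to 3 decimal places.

At P = 8, M = 7800: Q = 627.200.
Holding P constant, ∂Q/∂M = 0.0402.
η_M = (∂Q/∂M)·(M/Q) = 0.0402 × (7800/627.200) = 0.500.

0.500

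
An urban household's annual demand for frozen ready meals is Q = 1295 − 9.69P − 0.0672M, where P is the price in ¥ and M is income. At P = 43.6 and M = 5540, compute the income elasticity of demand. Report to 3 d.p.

At P = 43.6, M = 5540: Q = 500.228.
Holding P constant, ∂Q/∂M = −0.0672.
η_M = (∂Q/∂M)·(M/Q) = -0.0672 × (5540/500.228) = -0.744.

-0.744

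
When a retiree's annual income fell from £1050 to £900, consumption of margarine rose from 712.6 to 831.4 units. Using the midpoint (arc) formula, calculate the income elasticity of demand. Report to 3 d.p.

ΔQ = 831.4 − 712.6 = 118.8; midpoint Q̄ = (712.6 + 831.4)/2 = 772.
ΔI = 900 − 1050 = -150; midpoint Ī = (1050 + 900)/2 = 975.
η = (ΔQ/Q̄) ÷ (ΔI/Ī) = (118.8/772) ÷ (-150/975) = -1.000.

-1.000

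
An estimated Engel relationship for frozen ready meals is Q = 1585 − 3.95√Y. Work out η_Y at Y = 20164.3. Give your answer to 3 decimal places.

-0.274

At Y = 20164.3: Q = 1024.096.
dQ/dY = -3.95/(2√Y) = -0.0139083 at this income.
η = (dQ/dY)·(Y/Q) = -0.0139083 × (20164.3/1024.096) = -0.274.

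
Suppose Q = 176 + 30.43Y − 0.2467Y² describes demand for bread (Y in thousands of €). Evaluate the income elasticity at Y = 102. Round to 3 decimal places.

At Y = 102: Q = 713.1932.
dQ/dY = 30.43 − 0.4934Y = -19.89680.
η = (dQ/dY)·(Y/Q) = -19.89680 × (102/713.1932) = -2.846.

-2.846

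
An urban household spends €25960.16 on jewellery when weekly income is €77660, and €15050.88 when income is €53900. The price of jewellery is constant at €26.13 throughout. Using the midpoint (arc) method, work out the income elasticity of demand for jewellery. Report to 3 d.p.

1.473

With a constant price, Q₁ = 25960.16/26.13 = 993.500 and Q₂ = 15050.88/26.13 = 576.000 (equivalently, work directly with expenditure since P cancels).
Midpoint %ΔQ = (15050.88 − 25960.16)/20505.52 = -0.53202; midpoint %ΔI = (53900 − 77660)/65780 = -0.36120.
η = -0.53202 / -0.36120 = 1.473.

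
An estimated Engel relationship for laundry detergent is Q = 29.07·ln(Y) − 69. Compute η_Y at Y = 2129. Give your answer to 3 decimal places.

At Y = 2129: Q = 153.775.
dQ/dY = 29.07/Y = 0.0136543 at this income.
η = (dQ/dY)·(Y/Q) = 0.0136543 × (2129/153.775) = 0.189.

0.189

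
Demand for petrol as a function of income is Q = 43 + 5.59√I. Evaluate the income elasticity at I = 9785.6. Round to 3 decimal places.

At I = 9785.6: Q = 595.975.
dQ/dI = 5.59/(2√I) = 0.0282545 at this income.
η = (dQ/dI)·(I/Q) = 0.0282545 × (9785.6/595.975) = 0.464.

0.464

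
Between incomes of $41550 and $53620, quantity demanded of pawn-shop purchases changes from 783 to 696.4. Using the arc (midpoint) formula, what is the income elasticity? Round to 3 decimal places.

ΔQ = 696.4 − 783 = -86.6; midpoint Q̄ = (783 + 696.4)/2 = 739.7.
ΔI = 53620 − 41550 = 12070; midpoint Ī = (41550 + 53620)/2 = 47585.
η = (ΔQ/Q̄) ÷ (ΔI/Ī) = (-86.6/739.7) ÷ (12070/47585) = -0.462.

-0.462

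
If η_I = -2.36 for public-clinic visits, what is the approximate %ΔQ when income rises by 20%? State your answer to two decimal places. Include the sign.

-47.20%

%ΔQ ≈ η × %ΔI = -2.36 × 20% = -47.20%.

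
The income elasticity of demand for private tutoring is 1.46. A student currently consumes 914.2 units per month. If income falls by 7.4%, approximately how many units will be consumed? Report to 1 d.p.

%ΔQ ≈ η × %ΔI = 1.46 × (-7.4%) = -10.804%.
New Q ≈ 914.2 × (1 − 0.10804) = 815.4.

815.4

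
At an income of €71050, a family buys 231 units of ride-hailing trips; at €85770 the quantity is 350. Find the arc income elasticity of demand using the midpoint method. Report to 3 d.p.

ΔQ = 350 − 231 = 119; midpoint Q̄ = (231 + 350)/2 = 290.5.
ΔI = 85770 − 71050 = 14720; midpoint Ī = (71050 + 85770)/2 = 78410.
η = (ΔQ/Q̄) ÷ (ΔI/Ī) = (119/290.5) ÷ (14720/78410) = 2.182.

2.182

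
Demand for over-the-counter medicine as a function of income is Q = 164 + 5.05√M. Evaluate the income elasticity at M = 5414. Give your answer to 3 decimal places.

At M = 5414: Q = 535.578.
dQ/dM = 5.05/(2√M) = 0.0343164 at this income.
η = (dQ/dM)·(M/Q) = 0.0343164 × (5414/535.578) = 0.347.

0.347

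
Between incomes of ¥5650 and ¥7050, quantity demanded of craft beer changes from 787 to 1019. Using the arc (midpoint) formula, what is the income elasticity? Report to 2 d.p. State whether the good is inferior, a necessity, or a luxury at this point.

ΔQ = 1019 − 787 = 232; midpoint Q̄ = (787 + 1019)/2 = 903.
ΔI = 7050 − 5650 = 1400; midpoint Ī = (5650 + 7050)/2 = 6350.
η = (ΔQ/Q̄) ÷ (ΔI/Ī) = (232/903) ÷ (1400/6350) = 1.17.
η > 1 ⇒ luxury.

1.17 (luxury)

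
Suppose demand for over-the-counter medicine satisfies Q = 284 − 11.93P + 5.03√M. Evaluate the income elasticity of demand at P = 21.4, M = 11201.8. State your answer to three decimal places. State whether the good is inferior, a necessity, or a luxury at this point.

0.474 (necessity)

At P = 21.4, M = 11201.8: Q = 561.066.
Holding P constant, ∂Q/∂M = 5.03/(2√M) = 0.0237626.
η_M = (∂Q/∂M)·(M/Q) = 0.0237626 × (11201.8/561.066) = 0.474.
Since 0 < η < 1, this is a necessity.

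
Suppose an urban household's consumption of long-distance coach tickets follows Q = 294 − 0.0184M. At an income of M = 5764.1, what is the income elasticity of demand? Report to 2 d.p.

-0.56

At M = 5764.1: Q = 187.941.
dQ/dM = −0.0184.
η = (dQ/dM)·(M/Q) = -0.0184 × (5764.1/187.941) = -0.56.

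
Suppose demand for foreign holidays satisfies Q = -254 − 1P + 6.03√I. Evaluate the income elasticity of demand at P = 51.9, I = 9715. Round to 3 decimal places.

At P = 51.9, I = 9715: Q = 288.445.
Holding P constant, ∂Q/∂I = 6.03/(2√I) = 0.030589.
η_I = (∂Q/∂I)·(I/Q) = 0.030589 × (9715/288.445) = 1.030.

1.030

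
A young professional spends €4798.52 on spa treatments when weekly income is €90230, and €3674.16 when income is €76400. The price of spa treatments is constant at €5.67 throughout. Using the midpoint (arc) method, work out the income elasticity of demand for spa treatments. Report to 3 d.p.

With a constant price, Q₁ = 4798.52/5.67 = 846.300 and Q₂ = 3674.16/5.67 = 648.000 (equivalently, work directly with expenditure since P cancels).
Midpoint %ΔQ = (3674.16 − 4798.52)/4236.34 = -0.26541; midpoint %ΔI = (76400 − 90230)/83315 = -0.16600.
η = -0.26541 / -0.16600 = 1.599.

1.599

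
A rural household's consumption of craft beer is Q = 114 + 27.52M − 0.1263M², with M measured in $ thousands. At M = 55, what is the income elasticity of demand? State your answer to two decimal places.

At M = 55: Q = 1245.5425.
dQ/dM = 27.52 − 0.2526M = 13.62700.
η = (dQ/dM)·(M/Q) = 13.62700 × (55/1245.5425) = 0.60.

0.60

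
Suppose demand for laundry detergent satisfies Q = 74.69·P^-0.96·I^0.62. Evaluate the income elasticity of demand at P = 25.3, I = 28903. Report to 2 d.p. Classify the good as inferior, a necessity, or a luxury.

For a multiplicative demand Q = A·P^α·I^β, the income elasticity is β everywhere.
Here β = 0.62, so η = 0.62.
Since 0 < η < 1, this is a necessity.

0.62 (necessity)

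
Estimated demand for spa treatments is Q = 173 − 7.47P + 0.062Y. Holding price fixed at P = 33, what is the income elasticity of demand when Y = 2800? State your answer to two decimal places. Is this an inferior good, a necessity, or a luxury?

At P = 33, Y = 2800: Q = 100.090.
Holding P constant, ∂Q/∂Y = 0.062.
η_Y = (∂Q/∂Y)·(Y/Q) = 0.062 × (2800/100.090) = 1.73.
Since η > 1, this is a luxury.

1.73 (luxury)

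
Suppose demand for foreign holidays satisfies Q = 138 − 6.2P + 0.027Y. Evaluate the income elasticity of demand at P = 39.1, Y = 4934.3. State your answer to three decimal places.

4.625

At P = 39.1, Y = 4934.3: Q = 28.806.
Holding P constant, ∂Q/∂Y = 0.027.
η_Y = (∂Q/∂Y)·(Y/Q) = 0.027 × (4934.3/28.806) = 4.625.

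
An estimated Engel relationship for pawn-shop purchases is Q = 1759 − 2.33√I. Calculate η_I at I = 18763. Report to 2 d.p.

-0.11

At I = 18763: Q = 1439.841.
dQ/dI = -2.33/(2√I) = -0.00850501 at this income.
η = (dQ/dI)·(I/Q) = -0.00850501 × (18763/1439.841) = -0.11.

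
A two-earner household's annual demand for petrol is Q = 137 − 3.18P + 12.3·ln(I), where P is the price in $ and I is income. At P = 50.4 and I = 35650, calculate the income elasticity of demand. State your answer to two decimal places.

0.12

At P = 50.4, I = 35650: Q = 105.651.
Holding P constant, ∂Q/∂I = 12.3/I = 0.000345021.
η_I = (∂Q/∂I)·(I/Q) = 0.000345021 × (35650/105.651) = 0.12.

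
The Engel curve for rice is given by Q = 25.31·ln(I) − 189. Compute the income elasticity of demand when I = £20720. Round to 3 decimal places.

0.405

At I = 20720: Q = 62.552.
dQ/dI = 25.31/I = 0.00122153 at this income.
η = (dQ/dI)·(I/Q) = 0.00122153 × (20720/62.552) = 0.405.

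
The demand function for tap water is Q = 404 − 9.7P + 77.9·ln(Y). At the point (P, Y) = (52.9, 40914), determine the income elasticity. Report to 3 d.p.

At P = 52.9, Y = 40914: Q = 718.108.
Holding P constant, ∂Q/∂Y = 77.9/Y = 0.00190399.
η_Y = (∂Q/∂Y)·(Y/Q) = 0.00190399 × (40914/718.108) = 0.108.

0.108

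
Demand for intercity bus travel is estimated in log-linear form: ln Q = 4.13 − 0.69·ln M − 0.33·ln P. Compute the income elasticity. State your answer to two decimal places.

-0.69

In a log-linear demand, the coefficient on ln M is the income elasticity.
So η = -0.69.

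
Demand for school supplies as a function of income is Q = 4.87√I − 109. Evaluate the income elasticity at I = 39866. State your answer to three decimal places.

0.563

At I = 39866: Q = 863.367.
dQ/dI = 4.87/(2√I) = 0.0121954 at this income.
η = (dQ/dI)·(I/Q) = 0.0121954 × (39866/863.367) = 0.563.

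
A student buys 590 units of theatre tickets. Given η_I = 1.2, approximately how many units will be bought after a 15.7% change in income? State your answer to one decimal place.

701.2

%ΔQ ≈ η × %ΔI = 1.2 × 15.7% = 18.84%.
New Q ≈ 590 × (1 + 0.1884) = 701.2.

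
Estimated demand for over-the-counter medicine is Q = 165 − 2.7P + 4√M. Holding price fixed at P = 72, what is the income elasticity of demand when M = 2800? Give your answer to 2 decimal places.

0.58

At P = 72, M = 2800: Q = 182.260.
Holding P constant, ∂Q/∂M = 4/(2√M) = 0.0377964.
η_M = (∂Q/∂M)·(M/Q) = 0.0377964 × (2800/182.260) = 0.58.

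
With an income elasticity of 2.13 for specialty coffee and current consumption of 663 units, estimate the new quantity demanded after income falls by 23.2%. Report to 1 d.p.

%ΔQ ≈ η × %ΔI = 2.13 × (-23.2%) = -49.416%.
New Q ≈ 663 × (1 − 0.49416) = 335.4.

335.4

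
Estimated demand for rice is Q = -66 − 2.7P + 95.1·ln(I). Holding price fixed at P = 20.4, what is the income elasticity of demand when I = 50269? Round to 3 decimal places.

At P = 20.4, I = 50269: Q = 908.391.
Holding P constant, ∂Q/∂I = 95.1/I = 0.00189182.
η_I = (∂Q/∂I)·(I/Q) = 0.00189182 × (50269/908.391) = 0.105.

0.105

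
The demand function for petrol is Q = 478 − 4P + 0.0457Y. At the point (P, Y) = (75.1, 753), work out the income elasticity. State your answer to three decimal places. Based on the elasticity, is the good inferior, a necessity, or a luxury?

0.162 (necessity)

At P = 75.1, Y = 753: Q = 212.012.
Holding P constant, ∂Q/∂Y = 0.0457.
η_Y = (∂Q/∂Y)·(Y/Q) = 0.0457 × (753/212.012) = 0.162.
Since 0 < η < 1, this is a necessity.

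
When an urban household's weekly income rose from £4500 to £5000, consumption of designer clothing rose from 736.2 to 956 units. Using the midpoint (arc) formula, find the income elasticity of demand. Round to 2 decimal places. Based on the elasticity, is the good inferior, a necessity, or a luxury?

2.47 (luxury)

ΔQ = 956 − 736.2 = 219.8; midpoint Q̄ = (736.2 + 956)/2 = 846.1.
ΔI = 5000 − 4500 = 500; midpoint Ī = (4500 + 5000)/2 = 4750.
η = (ΔQ/Q̄) ÷ (ΔI/Ī) = (219.8/846.1) ÷ (500/4750) = 2.47.
η > 1 ⇒ luxury.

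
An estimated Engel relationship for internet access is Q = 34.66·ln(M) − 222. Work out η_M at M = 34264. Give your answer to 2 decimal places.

At M = 34264: Q = 139.915.
dQ/dM = 34.66/M = 0.00101156 at this income.
η = (dQ/dM)·(M/Q) = 0.00101156 × (34264/139.915) = 0.25.

0.25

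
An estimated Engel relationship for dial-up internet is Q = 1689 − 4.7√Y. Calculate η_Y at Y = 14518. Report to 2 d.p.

-0.25

At Y = 14518: Q = 1122.694.
dQ/dY = -4.7/(2√Y) = -0.0195036 at this income.
η = (dQ/dY)·(Y/Q) = -0.0195036 × (14518/1122.694) = -0.25.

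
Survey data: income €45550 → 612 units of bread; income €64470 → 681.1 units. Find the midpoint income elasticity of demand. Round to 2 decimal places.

0.31

ΔQ = 681.1 − 612 = 69.1; midpoint Q̄ = (612 + 681.1)/2 = 646.55.
ΔI = 64470 − 45550 = 18920; midpoint Ī = (45550 + 64470)/2 = 55010.
η = (ΔQ/Q̄) ÷ (ΔI/Ī) = (69.1/646.55) ÷ (18920/55010) = 0.31.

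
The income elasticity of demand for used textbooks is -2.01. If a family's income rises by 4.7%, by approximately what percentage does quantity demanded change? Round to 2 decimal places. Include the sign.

%ΔQ ≈ η × %ΔI = -2.01 × 4.7% = -9.45%.

-9.45%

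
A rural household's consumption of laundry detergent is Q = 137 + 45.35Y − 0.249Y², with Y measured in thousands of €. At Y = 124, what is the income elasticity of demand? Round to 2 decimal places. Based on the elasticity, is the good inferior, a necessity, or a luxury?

-1.05 (inferior good)

At Y = 124: Q = 1931.7760.
dQ/dY = 45.35 − 0.498Y = -16.40200.
η = (dQ/dY)·(Y/Q) = -16.40200 × (124/1931.7760) = -1.05.
η < 0 ⇒ inferior good.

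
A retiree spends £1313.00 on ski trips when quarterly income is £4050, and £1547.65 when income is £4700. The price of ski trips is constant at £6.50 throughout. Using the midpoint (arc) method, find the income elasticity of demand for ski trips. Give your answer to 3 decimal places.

With a constant price, Q₁ = 1313.00/6.50 = 202.000 and Q₂ = 1547.65/6.50 = 238.100 (equivalently, work directly with expenditure since P cancels).
Midpoint %ΔQ = (1547.65 − 1313.00)/1430.33 = 0.16405; midpoint %ΔI = (4700 − 4050)/4375 = 0.14857.
η = 0.16405 / 0.14857 = 1.104.

1.104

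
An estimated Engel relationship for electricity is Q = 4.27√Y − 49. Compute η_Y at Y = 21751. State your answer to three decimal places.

0.542

At Y = 21751: Q = 580.749.
dQ/dY = 4.27/(2√Y) = 0.0144763 at this income.
η = (dQ/dY)·(Y/Q) = 0.0144763 × (21751/580.749) = 0.542.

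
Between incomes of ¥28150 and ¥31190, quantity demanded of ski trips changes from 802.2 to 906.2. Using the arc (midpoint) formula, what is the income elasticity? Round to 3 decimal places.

ΔQ = 906.2 − 802.2 = 104; midpoint Q̄ = (802.2 + 906.2)/2 = 854.2.
ΔI = 31190 − 28150 = 3040; midpoint Ī = (28150 + 31190)/2 = 29670.
η = (ΔQ/Q̄) ÷ (ΔI/Ī) = (104/854.2) ÷ (3040/29670) = 1.188.

1.188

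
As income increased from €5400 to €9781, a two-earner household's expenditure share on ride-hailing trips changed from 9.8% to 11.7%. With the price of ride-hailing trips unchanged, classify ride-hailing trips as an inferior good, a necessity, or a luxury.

luxury

The budget share rises as income rises, so η > 1.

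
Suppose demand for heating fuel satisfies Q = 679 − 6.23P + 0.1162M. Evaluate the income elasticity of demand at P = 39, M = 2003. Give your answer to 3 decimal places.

0.348

At P = 39, M = 2003: Q = 668.779.
Holding P constant, ∂Q/∂M = 0.1162.
η_M = (∂Q/∂M)·(M/Q) = 0.1162 × (2003/668.779) = 0.348.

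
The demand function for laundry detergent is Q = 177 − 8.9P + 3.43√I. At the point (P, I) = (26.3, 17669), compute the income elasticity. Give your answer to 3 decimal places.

At P = 26.3, I = 17669: Q = 398.862.
Holding P constant, ∂Q/∂I = 3.43/(2√I) = 0.012902.
η_I = (∂Q/∂I)·(I/Q) = 0.012902 × (17669/398.862) = 0.572.

0.572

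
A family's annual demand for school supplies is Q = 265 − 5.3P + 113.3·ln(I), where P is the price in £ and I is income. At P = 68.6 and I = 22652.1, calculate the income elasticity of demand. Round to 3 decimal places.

0.109

At P = 68.6, I = 22652.1: Q = 1037.593.
Holding P constant, ∂Q/∂I = 113.3/I = 0.00500174.
η_I = (∂Q/∂I)·(I/Q) = 0.00500174 × (22652.1/1037.593) = 0.109.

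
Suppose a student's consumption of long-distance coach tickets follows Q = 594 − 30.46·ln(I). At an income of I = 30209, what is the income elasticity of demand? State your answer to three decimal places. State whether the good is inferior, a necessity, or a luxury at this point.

-0.109 (inferior good)

At I = 30209: Q = 279.778.
dQ/dI = -30.46/I = -0.00100831 at this income.
η = (dQ/dI)·(I/Q) = -0.00100831 × (30209/279.778) = -0.109.
Since η < 0, the good is an inferior good.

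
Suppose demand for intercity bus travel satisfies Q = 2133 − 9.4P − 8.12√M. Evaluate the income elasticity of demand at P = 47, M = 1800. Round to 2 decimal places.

-0.13

At P = 47, M = 1800: Q = 1346.698.
Holding P constant, ∂Q/∂M = -8.12/(2√M) = -0.0956951.
η_M = (∂Q/∂M)·(M/Q) = -0.0956951 × (1800/1346.698) = -0.13.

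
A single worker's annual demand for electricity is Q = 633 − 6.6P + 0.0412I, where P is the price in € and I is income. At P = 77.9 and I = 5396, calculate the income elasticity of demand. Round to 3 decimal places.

0.652

At P = 77.9, I = 5396: Q = 341.175.
Holding P constant, ∂Q/∂I = 0.0412.
η_I = (∂Q/∂I)·(I/Q) = 0.0412 × (5396/341.175) = 0.652.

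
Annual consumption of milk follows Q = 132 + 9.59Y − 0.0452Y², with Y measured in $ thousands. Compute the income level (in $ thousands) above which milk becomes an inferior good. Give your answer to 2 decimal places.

106.08

dQ/dY = 9.59 − 0.0904Y.
The good is inferior where dQ/dY < 0. Setting dQ/dY = 0 gives Y = 9.59 / 0.0904 = 106.08.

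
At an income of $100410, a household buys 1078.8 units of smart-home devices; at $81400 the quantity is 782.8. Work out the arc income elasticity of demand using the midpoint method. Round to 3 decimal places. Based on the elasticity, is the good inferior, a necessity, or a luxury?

ΔQ = 782.8 − 1078.8 = -296; midpoint Q̄ = (1078.8 + 782.8)/2 = 930.8.
ΔI = 81400 − 100410 = -19010; midpoint Ī = (100410 + 81400)/2 = 90905.
η = (ΔQ/Q̄) ÷ (ΔI/Ī) = (-296/930.8) ÷ (-19010/90905) = 1.521.
η > 1 ⇒ luxury.

1.521 (luxury)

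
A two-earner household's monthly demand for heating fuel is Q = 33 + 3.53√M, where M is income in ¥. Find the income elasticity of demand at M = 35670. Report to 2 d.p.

At M = 35670: Q = 699.694.
dQ/dM = 3.53/(2√M) = 0.0093453 at this income.
η = (dQ/dM)·(M/Q) = 0.0093453 × (35670/699.694) = 0.48.

0.48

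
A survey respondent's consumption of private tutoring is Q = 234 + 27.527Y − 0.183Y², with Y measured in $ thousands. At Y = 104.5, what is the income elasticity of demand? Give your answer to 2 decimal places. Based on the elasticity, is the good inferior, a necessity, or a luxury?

-1.01 (inferior good)

At Y = 104.5: Q = 1112.1658.
dQ/dY = 27.527 − 0.366Y = -10.72000.
η = (dQ/dY)·(Y/Q) = -10.72000 × (104.5/1112.1658) = -1.01.
η < 0 ⇒ inferior good.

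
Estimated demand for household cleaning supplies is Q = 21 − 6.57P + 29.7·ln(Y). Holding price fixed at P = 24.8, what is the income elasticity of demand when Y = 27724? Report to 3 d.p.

0.183

At P = 24.8, Y = 27724: Q = 161.897.
Holding P constant, ∂Q/∂Y = 29.7/Y = 0.00107127.
η_Y = (∂Q/∂Y)·(Y/Q) = 0.00107127 × (27724/161.897) = 0.183.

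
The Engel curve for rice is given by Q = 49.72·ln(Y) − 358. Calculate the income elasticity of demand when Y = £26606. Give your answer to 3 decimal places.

At Y = 26606: Q = 148.592.
dQ/dY = 49.72/Y = 0.00186875 at this income.
η = (dQ/dY)·(Y/Q) = 0.00186875 × (26606/148.592) = 0.335.

0.335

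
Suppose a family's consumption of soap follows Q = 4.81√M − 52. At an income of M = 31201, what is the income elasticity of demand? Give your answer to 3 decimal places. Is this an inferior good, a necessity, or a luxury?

At M = 31201: Q = 797.629.
dQ/dM = 4.81/(2√M) = 0.0136154 at this income.
η = (dQ/dM)·(M/Q) = 0.0136154 × (31201/797.629) = 0.533.
Since 0 < η < 1, the good is a necessity.

0.533 (necessity)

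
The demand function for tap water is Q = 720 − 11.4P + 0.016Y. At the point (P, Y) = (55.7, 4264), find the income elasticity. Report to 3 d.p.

At P = 55.7, Y = 4264: Q = 153.244.
Holding P constant, ∂Q/∂Y = 0.016.
η_Y = (∂Q/∂Y)·(Y/Q) = 0.016 × (4264/153.244) = 0.445.

0.445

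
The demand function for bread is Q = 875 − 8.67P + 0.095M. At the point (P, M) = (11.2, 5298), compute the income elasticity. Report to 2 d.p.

At P = 11.2, M = 5298: Q = 1281.206.
Holding P constant, ∂Q/∂M = 0.095.
η_M = (∂Q/∂M)·(M/Q) = 0.095 × (5298/1281.206) = 0.39.

0.39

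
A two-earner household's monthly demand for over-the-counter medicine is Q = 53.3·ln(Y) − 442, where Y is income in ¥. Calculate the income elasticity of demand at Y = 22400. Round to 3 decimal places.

0.580

At Y = 22400: Q = 91.896.
dQ/dY = 53.3/Y = 0.00237946 at this income.
η = (dQ/dY)·(Y/Q) = 0.00237946 × (22400/91.896) = 0.580.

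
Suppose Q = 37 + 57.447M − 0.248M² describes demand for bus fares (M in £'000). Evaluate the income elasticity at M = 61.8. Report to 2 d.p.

At M = 61.8: Q = 2640.0531.
dQ/dM = 57.447 − 0.496M = 26.79420.
η = (dQ/dM)·(M/Q) = 26.79420 × (61.8/2640.0531) = 0.63.

0.63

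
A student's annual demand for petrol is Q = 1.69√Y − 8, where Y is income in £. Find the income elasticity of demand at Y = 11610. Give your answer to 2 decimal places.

At Y = 11610: Q = 174.097.
dQ/dY = 1.69/(2√Y) = 0.00784225 at this income.
η = (dQ/dY)·(Y/Q) = 0.00784225 × (11610/174.097) = 0.52.

0.52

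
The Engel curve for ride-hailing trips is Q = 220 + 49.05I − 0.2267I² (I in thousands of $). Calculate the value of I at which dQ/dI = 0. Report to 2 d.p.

108.18

dQ/dI = 49.05 − 0.4534I.
The good is inferior where dQ/dI < 0. Setting dQ/dI = 0 gives I = 49.05 / 0.4534 = 108.18.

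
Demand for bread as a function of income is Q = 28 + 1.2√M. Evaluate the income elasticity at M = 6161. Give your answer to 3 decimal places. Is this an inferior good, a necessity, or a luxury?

At M = 6161: Q = 122.190.
dQ/dM = 1.2/(2√M) = 0.00764409 at this income.
η = (dQ/dM)·(M/Q) = 0.00764409 × (6161/122.190) = 0.385.
Since 0 < η < 1, the good is a necessity.

0.385 (necessity)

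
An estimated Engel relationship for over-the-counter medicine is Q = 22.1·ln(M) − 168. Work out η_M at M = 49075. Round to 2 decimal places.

0.31

At M = 49075: Q = 70.704.
dQ/dM = 22.1/M = 0.000450331 at this income.
η = (dQ/dM)·(M/Q) = 0.000450331 × (49075/70.704) = 0.31.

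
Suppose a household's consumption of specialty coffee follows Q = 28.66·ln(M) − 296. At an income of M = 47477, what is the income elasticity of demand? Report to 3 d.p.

At M = 47477: Q = 12.611.
dQ/dM = 28.66/M = 0.000603661 at this income.
η = (dQ/dM)·(M/Q) = 0.000603661 × (47477/12.611) = 2.273.

2.273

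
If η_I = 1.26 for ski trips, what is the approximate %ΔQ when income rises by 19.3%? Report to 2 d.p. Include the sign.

24.32%

%ΔQ ≈ η × %ΔI = 1.26 × 19.3% = 24.32%.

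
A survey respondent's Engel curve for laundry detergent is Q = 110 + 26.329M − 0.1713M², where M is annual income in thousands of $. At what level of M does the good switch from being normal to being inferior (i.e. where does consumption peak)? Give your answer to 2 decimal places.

76.85

dQ/dM = 26.329 − 0.3426M.
The good is inferior where dQ/dM < 0. Setting dQ/dM = 0 gives M = 26.329 / 0.3426 = 76.85.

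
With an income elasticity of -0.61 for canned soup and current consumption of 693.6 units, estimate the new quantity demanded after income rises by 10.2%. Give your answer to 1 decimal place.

%ΔQ ≈ η × %ΔI = -0.61 × 10.2% = -6.222%.
New Q ≈ 693.6 × (1 − 0.06222) = 650.4.

650.4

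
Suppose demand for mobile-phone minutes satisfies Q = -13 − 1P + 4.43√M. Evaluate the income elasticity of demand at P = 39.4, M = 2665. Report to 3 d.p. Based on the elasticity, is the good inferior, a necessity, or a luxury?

0.649 (necessity)

At P = 39.4, M = 2665: Q = 176.293.
Holding P constant, ∂Q/∂M = 4.43/(2√M) = 0.0429067.
η_M = (∂Q/∂M)·(M/Q) = 0.0429067 × (2665/176.293) = 0.649.
Since 0 < η < 1, this is a necessity.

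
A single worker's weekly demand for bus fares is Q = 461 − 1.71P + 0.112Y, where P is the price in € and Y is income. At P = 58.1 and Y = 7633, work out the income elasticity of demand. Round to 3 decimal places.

0.703

At P = 58.1, Y = 7633: Q = 1216.545.
Holding P constant, ∂Q/∂Y = 0.112.
η_Y = (∂Q/∂Y)·(Y/Q) = 0.112 × (7633/1216.545) = 0.703.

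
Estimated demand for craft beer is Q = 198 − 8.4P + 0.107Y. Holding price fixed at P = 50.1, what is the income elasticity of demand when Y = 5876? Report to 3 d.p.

At P = 50.1, Y = 5876: Q = 405.892.
Holding P constant, ∂Q/∂Y = 0.107.
η_Y = (∂Q/∂Y)·(Y/Q) = 0.107 × (5876/405.892) = 1.549.

1.549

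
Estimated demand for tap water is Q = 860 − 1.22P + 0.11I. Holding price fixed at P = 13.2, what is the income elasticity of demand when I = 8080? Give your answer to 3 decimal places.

0.513

At P = 13.2, I = 8080: Q = 1732.696.
Holding P constant, ∂Q/∂I = 0.11.
η_I = (∂Q/∂I)·(I/Q) = 0.11 × (8080/1732.696) = 0.513.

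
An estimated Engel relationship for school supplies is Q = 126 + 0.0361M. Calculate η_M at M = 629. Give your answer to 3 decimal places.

At M = 629: Q = 148.707.
dQ/dM = 0.0361.
η = (dQ/dM)·(M/Q) = 0.0361 × (629/148.707) = 0.153.

0.153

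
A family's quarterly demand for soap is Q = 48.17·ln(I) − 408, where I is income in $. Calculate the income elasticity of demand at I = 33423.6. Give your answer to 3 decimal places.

At I = 33423.6: Q = 93.788.
dQ/dI = 48.17/I = 0.0014412 at this income.
η = (dQ/dI)·(I/Q) = 0.0014412 × (33423.6/93.788) = 0.514.

0.514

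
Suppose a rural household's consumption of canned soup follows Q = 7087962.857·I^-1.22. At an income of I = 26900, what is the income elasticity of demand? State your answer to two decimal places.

-1.22

For Q = A·I^β the income elasticity is constant and equal to β.
Here β = -1.22, so η = -1.22.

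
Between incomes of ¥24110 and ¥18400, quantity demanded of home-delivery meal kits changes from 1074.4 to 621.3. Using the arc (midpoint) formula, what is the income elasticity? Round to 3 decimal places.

1.989

ΔQ = 621.3 − 1074.4 = -453.1; midpoint Q̄ = (1074.4 + 621.3)/2 = 847.85.
ΔI = 18400 − 24110 = -5710; midpoint Ī = (24110 + 18400)/2 = 21255.
η = (ΔQ/Q̄) ÷ (ΔI/Ī) = (-453.1/847.85) ÷ (-5710/21255) = 1.989.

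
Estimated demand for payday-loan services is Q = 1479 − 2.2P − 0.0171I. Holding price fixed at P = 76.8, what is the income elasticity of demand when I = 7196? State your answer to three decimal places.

-0.104

At P = 76.8, I = 7196: Q = 1186.988.
Holding P constant, ∂Q/∂I = −0.0171.
η_I = (∂Q/∂I)·(I/Q) = -0.0171 × (7196/1186.988) = -0.104.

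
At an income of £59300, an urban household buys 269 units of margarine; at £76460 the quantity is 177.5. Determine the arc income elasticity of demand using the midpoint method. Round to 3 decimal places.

-1.621

ΔQ = 177.5 − 269 = -91.5; midpoint Q̄ = (269 + 177.5)/2 = 223.25.
ΔI = 76460 − 59300 = 17160; midpoint Ī = (59300 + 76460)/2 = 67880.
η = (ΔQ/Q̄) ÷ (ΔI/Ī) = (-91.5/223.25) ÷ (17160/67880) = -1.621.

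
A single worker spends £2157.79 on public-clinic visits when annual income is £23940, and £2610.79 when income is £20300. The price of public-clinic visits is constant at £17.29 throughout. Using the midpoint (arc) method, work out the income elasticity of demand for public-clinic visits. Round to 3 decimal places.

-1.155

With a constant price, Q₁ = 2157.79/17.29 = 124.800 and Q₂ = 2610.79/17.29 = 151.000 (equivalently, work directly with expenditure since P cancels).
Midpoint %ΔQ = (2610.79 − 2157.79)/2384.29 = 0.18999; midpoint %ΔI = (20300 − 23940)/22120 = -0.16456.
η = 0.18999 / -0.16456 = -1.155.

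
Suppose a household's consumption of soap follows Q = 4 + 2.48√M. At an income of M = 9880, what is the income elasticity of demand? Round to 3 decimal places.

At M = 9880: Q = 250.508.
dQ/dM = 2.48/(2√M) = 0.0124751 at this income.
η = (dQ/dM)·(M/Q) = 0.0124751 × (9880/250.508) = 0.492.

0.492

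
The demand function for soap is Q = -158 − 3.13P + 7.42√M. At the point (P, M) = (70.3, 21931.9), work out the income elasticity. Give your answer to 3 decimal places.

0.762

At P = 70.3, M = 21931.9: Q = 720.820.
Holding P constant, ∂Q/∂M = 7.42/(2√M) = 0.0250516.
η_M = (∂Q/∂M)·(M/Q) = 0.0250516 × (21931.9/720.820) = 0.762.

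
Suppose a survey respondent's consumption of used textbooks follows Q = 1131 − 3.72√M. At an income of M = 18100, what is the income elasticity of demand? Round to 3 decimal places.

At M = 18100: Q = 630.525.
dQ/dM = -3.72/(2√M) = -0.0138253 at this income.
η = (dQ/dM)·(M/Q) = -0.0138253 × (18100/630.525) = -0.397.

-0.397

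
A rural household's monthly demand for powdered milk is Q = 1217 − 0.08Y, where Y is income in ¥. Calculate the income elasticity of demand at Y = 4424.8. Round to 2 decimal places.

-0.41

At Y = 4424.8: Q = 863.016.
dQ/dY = −0.08.
η = (dQ/dY)·(Y/Q) = -0.08 × (4424.8/863.016) = -0.41.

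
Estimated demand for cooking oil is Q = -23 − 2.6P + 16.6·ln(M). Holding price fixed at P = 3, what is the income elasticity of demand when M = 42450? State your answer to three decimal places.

0.114

At P = 3, M = 42450: Q = 146.091.
Holding P constant, ∂Q/∂M = 16.6/M = 0.000391048.
η_M = (∂Q/∂M)·(M/Q) = 0.000391048 × (42450/146.091) = 0.114.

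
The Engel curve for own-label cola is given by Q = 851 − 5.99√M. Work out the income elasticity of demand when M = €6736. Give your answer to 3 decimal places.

-0.684

At M = 6736: Q = 359.382.
dQ/dM = -5.99/(2√M) = -0.0364918 at this income.
η = (dQ/dM)·(M/Q) = -0.0364918 × (6736/359.382) = -0.684.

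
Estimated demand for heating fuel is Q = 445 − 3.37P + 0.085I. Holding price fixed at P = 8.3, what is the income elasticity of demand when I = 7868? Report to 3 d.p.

0.616

At P = 8.3, I = 7868: Q = 1085.809.
Holding P constant, ∂Q/∂I = 0.085.
η_I = (∂Q/∂I)·(I/Q) = 0.085 × (7868/1085.809) = 0.616.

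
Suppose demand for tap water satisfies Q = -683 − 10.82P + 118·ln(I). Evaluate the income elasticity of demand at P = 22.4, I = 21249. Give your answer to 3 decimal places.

At P = 22.4, I = 21249: Q = 250.392.
Holding P constant, ∂Q/∂I = 118/I = 0.0055532.
η_I = (∂Q/∂I)·(I/Q) = 0.0055532 × (21249/250.392) = 0.471.

0.471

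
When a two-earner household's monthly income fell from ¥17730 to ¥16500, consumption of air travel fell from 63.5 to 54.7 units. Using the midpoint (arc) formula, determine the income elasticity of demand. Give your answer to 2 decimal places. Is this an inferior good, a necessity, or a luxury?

ΔQ = 54.7 − 63.5 = -8.8; midpoint Q̄ = (63.5 + 54.7)/2 = 59.1.
ΔI = 16500 − 17730 = -1230; midpoint Ī = (17730 + 16500)/2 = 17115.
η = (ΔQ/Q̄) ÷ (ΔI/Ī) = (-8.8/59.1) ÷ (-1230/17115) = 2.07.
η > 1 ⇒ luxury.

2.07 (luxury)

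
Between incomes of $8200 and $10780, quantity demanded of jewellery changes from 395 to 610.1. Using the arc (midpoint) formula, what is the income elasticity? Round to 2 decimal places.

1.57

ΔQ = 610.1 − 395 = 215.1; midpoint Q̄ = (395 + 610.1)/2 = 502.55.
ΔI = 10780 − 8200 = 2580; midpoint Ī = (8200 + 10780)/2 = 9490.
η = (ΔQ/Q̄) ÷ (ΔI/Ī) = (215.1/502.55) ÷ (2580/9490) = 1.57.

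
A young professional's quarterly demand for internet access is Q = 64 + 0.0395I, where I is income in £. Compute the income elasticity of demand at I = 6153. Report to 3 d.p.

At I = 6153: Q = 307.044.
dQ/dI = 0.0395.
η = (dQ/dI)·(I/Q) = 0.0395 × (6153/307.044) = 0.792.

0.792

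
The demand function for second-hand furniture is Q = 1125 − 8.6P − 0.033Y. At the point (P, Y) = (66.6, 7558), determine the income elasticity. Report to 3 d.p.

-0.824

At P = 66.6, Y = 7558: Q = 302.826.
Holding P constant, ∂Q/∂Y = −0.033.
η_Y = (∂Q/∂Y)·(Y/Q) = -0.033 × (7558/302.826) = -0.824.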